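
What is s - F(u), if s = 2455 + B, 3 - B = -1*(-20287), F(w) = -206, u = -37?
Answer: -17623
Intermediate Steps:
B = -20284 (B = 3 - (-1)*(-20287) = 3 - 1*20287 = 3 - 20287 = -20284)
s = -17829 (s = 2455 - 20284 = -17829)
s - F(u) = -17829 - 1*(-206) = -17829 + 206 = -17623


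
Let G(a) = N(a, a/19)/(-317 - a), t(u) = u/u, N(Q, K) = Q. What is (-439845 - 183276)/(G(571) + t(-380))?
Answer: -553331448/317 ≈ -1.7455e+6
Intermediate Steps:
t(u) = 1
G(a) = a/(-317 - a)
(-439845 - 183276)/(G(571) + t(-380)) = (-439845 - 183276)/(-1*571/(317 + 571) + 1) = -623121/(-1*571/888 + 1) = -623121/(-1*571*1/888 + 1) = -623121/(-571/888 + 1) = -623121/317/888 = -623121*888/317 = -553331448/317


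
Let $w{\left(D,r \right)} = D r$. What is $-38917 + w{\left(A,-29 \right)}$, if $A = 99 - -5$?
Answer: $-41933$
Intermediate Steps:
$A = 104$ ($A = 99 + 5 = 104$)
$-38917 + w{\left(A,-29 \right)} = -38917 + 104 \left(-29\right) = -38917 - 3016 = -41933$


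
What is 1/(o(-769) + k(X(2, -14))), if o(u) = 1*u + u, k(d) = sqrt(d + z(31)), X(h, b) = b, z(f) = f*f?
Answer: -1538/2364497 - sqrt(947)/2364497 ≈ -0.00066347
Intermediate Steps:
z(f) = f**2
k(d) = sqrt(961 + d) (k(d) = sqrt(d + 31**2) = sqrt(d + 961) = sqrt(961 + d))
o(u) = 2*u (o(u) = u + u = 2*u)
1/(o(-769) + k(X(2, -14))) = 1/(2*(-769) + sqrt(961 - 14)) = 1/(-1538 + sqrt(947))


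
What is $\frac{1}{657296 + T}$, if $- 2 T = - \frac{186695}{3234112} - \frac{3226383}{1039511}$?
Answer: $\frac{6723789998464}{4419530899385876385} \approx 1.5214 \cdot 10^{-6}$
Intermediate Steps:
$T = \frac{10628555483041}{6723789998464}$ ($T = - \frac{- \frac{186695}{3234112} - \frac{3226383}{1039511}}{2} = \left(- \frac{1}{2}\right) \left(- \frac{10628555483041}{3361894999232}\right) = \frac{10628555483041}{6723789998464} \approx 1.5807$)
$\frac{1}{657296 + T} = \frac{1}{657296 + \frac{10628555483041}{6723789998464}} = \frac{1}{\frac{4419530899385876385}{6723789998464}} = \frac{6723789998464}{4419530899385876385}$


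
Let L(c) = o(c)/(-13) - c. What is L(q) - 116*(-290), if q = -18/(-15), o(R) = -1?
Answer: 2186527/65 ≈ 33639.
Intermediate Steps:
q = 6/5 (q = -18*(-1/15) = 6/5 ≈ 1.2000)
L(c) = 1/13 - c (L(c) = -1/(-13) - c = -1*(-1/13) - c = 1/13 - c)
L(q) - 116*(-290) = (1/13 - 1*6/5) - 116*(-290) = (1/13 - 6/5) + 33640 = -73/65 + 33640 = 2186527/65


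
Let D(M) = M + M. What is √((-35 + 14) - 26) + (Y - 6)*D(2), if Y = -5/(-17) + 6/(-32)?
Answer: -1603/68 + I*√47 ≈ -23.574 + 6.8557*I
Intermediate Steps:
Y = 29/272 (Y = -5*(-1/17) + 6*(-1/32) = 5/17 - 3/16 = 29/272 ≈ 0.10662)
D(M) = 2*M
√((-35 + 14) - 26) + (Y - 6)*D(2) = √((-35 + 14) - 26) + (29/272 - 6)*(2*2) = √(-21 - 26) - 1603/272*4 = √(-47) - 1603/68 = I*√47 - 1603/68 = -1603/68 + I*√47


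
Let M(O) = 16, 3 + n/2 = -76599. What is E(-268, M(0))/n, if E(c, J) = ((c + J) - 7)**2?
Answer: -67081/153204 ≈ -0.43785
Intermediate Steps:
n = -153204 (n = -6 + 2*(-76599) = -6 - 153198 = -153204)
E(c, J) = (-7 + J + c)**2 (E(c, J) = ((J + c) - 7)**2 = (-7 + J + c)**2)
E(-268, M(0))/n = (-7 + 16 - 268)**2/(-153204) = (-259)**2*(-1/153204) = 67081*(-1/153204) = -67081/153204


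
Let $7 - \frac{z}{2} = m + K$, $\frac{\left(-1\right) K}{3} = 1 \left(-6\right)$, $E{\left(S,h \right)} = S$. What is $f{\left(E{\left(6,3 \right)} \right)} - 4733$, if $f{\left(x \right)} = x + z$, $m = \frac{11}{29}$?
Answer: $- \frac{137743}{29} \approx -4749.8$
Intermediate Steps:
$m = \frac{11}{29}$ ($m = 11 \cdot \frac{1}{29} = \frac{11}{29} \approx 0.37931$)
$K = 18$ ($K = - 3 \cdot 1 \left(-6\right) = \left(-3\right) \left(-6\right) = 18$)
$z = - \frac{660}{29}$ ($z = 14 - 2 \left(\frac{11}{29} + 18\right) = 14 - \frac{1066}{29} = - \frac{660}{29} \approx -22.759$)
$f{\left(x \right)} = - \frac{660}{29} + x$ ($f{\left(x \right)} = x - \frac{660}{29} = - \frac{660}{29} + x$)
$f{\left(E{\left(6,3 \right)} \right)} - 4733 = \left(- \frac{660}{29} + 6\right) - 4733 = - \frac{486}{29} - 4733 = - \frac{137743}{29}$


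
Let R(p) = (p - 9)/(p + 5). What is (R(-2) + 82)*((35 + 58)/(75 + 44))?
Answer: 7285/119 ≈ 61.219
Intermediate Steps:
R(p) = (-9 + p)/(5 + p)
(R(-2) + 82)*((35 + 58)/(75 + 44)) = ((-9 - 2)/(5 - 2) + 82)*((35 + 58)/(75 + 44)) = (-11/3 + 82)*(93/119) = (235/3)*(93/119) = 7285/119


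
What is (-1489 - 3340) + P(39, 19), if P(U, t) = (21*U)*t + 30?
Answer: 10762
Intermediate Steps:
P(U, t) = 30 + 21*U*t (P(U, t) = 21*U*t + 30 = 30 + 21*U*t)
(-1489 - 3340) + P(39, 19) = (-1489 - 3340) + (30 + 21*39*19) = -4829 + (30 + 15561) = -4829 + 15591 = 10762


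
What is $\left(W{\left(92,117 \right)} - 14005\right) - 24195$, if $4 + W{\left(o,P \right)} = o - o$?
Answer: $-38204$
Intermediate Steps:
$W{\left(o,P \right)} = -4$ ($W{\left(o,P \right)} = -4 + \left(o - o\right) = -4 + 0 = -4$)
$\left(W{\left(92,117 \right)} - 14005\right) - 24195 = \left(-4 - 14005\right) - 24195 = -14009 - 24195 = -38204$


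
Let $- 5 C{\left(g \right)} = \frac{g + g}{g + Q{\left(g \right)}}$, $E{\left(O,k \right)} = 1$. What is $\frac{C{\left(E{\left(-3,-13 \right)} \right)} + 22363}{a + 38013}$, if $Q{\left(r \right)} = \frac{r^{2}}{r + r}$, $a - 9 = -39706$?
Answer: $- \frac{335441}{25260} \approx -13.28$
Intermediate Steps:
$a = -39697$ ($a = 9 - 39706 = -39697$)
$Q{\left(r \right)} = \frac{r}{2}$ ($Q{\left(r \right)} = \frac{r^{2}}{2 r} = \frac{1}{2 r} r^{2} = \frac{r}{2}$)
$C{\left(g \right)} = - \frac{4}{15}$ ($C{\left(g \right)} = - \frac{\left(g + g\right) \frac{1}{g + \frac{g}{2}}}{5} = - \frac{2 g \frac{1}{\frac{3}{2} g}}{5} = - \frac{2 g \frac{2}{3 g}}{5} = \left(- \frac{1}{5}\right) \frac{4}{3} = - \frac{4}{15}$)
$\frac{C{\left(E{\left(-3,-13 \right)} \right)} + 22363}{a + 38013} = \frac{- \frac{4}{15} + 22363}{-39697 + 38013} = \frac{335441}{15 \left(-1684\right)} = \frac{335441}{15} \left(- \frac{1}{1684}\right) = - \frac{335441}{25260}$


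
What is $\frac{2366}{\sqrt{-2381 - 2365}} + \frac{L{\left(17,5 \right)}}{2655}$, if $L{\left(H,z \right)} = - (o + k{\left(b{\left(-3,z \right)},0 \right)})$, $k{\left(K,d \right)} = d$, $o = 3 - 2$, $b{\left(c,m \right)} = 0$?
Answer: $- \frac{1}{2655} - \frac{169 i \sqrt{4746}}{339} \approx -0.00037665 - 34.344 i$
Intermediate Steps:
$o = 1$
$L{\left(H,z \right)} = -1$ ($L{\left(H,z \right)} = - (1 + 0) = \left(-1\right) 1 = -1$)
$\frac{2366}{\sqrt{-2381 - 2365}} + \frac{L{\left(17,5 \right)}}{2655} = \frac{2366}{\sqrt{-2381 - 2365}} - \frac{1}{2655} = \frac{2366}{\sqrt{-4746}} - \frac{1}{2655} = \frac{2366}{i \sqrt{4746}} - \frac{1}{2655} = 2366 \left(- \frac{i \sqrt{4746}}{4746}\right) - \frac{1}{2655} = - \frac{169 i \sqrt{4746}}{339} - \frac{1}{2655} = - \frac{1}{2655} - \frac{169 i \sqrt{4746}}{339}$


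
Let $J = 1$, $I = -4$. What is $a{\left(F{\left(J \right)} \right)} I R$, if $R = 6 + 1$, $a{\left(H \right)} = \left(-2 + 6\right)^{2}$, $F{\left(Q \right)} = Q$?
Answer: $-448$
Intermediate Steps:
$a{\left(H \right)} = 16$ ($a{\left(H \right)} = 4^{2} = 16$)
$R = 7$
$a{\left(F{\left(J \right)} \right)} I R = 16 \left(-4\right) 7 = \left(-64\right) 7 = -448$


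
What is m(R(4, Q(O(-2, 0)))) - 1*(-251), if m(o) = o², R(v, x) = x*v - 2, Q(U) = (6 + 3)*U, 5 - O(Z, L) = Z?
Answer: 62751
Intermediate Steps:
O(Z, L) = 5 - Z
Q(U) = 9*U
R(v, x) = -2 + v*x (R(v, x) = v*x - 2 = -2 + v*x)
m(R(4, Q(O(-2, 0)))) - 1*(-251) = (-2 + 4*(9*(5 - 1*(-2))))² - 1*(-251) = (-2 + 4*(9*(5 + 2)))² + 251 = (-2 + 4*(9*7))² + 251 = (-2 + 4*63)² + 251 = (-2 + 252)² + 251 = 250² + 251 = 62500 + 251 = 62751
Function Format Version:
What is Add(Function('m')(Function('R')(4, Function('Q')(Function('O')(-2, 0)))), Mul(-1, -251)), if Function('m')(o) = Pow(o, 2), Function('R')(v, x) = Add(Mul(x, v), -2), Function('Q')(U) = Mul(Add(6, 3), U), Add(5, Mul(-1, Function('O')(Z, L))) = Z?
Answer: 62751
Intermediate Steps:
Function('O')(Z, L) = Add(5, Mul(-1, Z))
Function('Q')(U) = Mul(9, U)
Function('R')(v, x) = Add(-2, Mul(v, x)) (Function('R')(v, x) = Add(Mul(v, x), -2) = Add(-2, Mul(v, x)))
Add(Function('m')(Function('R')(4, Function('Q')(Function('O')(-2, 0)))), Mul(-1, -251)) = Add(Pow(Add(-2, Mul(4, Mul(9, Add(5, Mul(-1, -2))))), 2), Mul(-1, -251)) = Add(Pow(Add(-2, Mul(4, Mul(9, Add(5, 2)))), 2), 251) = Add(Pow(Add(-2, Mul(4, Mul(9, 7))), 2), 251) = Add(Pow(Add(-2, Mul(4, 63)), 2), 251) = Add(Pow(Add(-2, 252), 2), 251) = Add(Pow(250, 2), 251) = Add(62500, 251) = 62751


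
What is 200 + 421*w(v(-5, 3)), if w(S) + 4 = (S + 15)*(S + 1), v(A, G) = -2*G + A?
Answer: -18324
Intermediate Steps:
v(A, G) = A - 2*G
w(S) = -4 + (1 + S)*(15 + S) (w(S) = -4 + (S + 15)*(S + 1) = -4 + (15 + S)*(1 + S) = -4 + (1 + S)*(15 + S))
200 + 421*w(v(-5, 3)) = 200 + 421*(11 + (-5 - 2*3)**2 + 16*(-5 - 2*3)) = 200 + 421*(11 + (-5 - 6)**2 + 16*(-5 - 6)) = 200 + 421*(11 + (-11)**2 + 16*(-11)) = 200 + 421*(11 + 121 - 176) = 200 + 421*(-44) = 200 - 18524 = -18324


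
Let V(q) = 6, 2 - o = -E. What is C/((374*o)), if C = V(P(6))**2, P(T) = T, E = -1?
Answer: 18/187 ≈ 0.096257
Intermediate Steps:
o = 1 (o = 2 - (-1)*(-1) = 2 - 1*1 = 2 - 1 = 1)
C = 36 (C = 6**2 = 36)
C/((374*o)) = 36/((374*1)) = 36/374 = 36*(1/374) = 18/187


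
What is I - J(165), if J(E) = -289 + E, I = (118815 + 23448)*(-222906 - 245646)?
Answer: -66657613052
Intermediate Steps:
I = -66657613176 (I = 142263*(-468552) = -66657613176)
I - J(165) = -66657613176 - (-289 + 165) = -66657613176 - 1*(-124) = -66657613176 + 124 = -66657613052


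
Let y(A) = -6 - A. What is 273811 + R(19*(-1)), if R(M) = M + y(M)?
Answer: 273805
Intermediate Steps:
R(M) = -6 (R(M) = M + (-6 - M) = -6)
273811 + R(19*(-1)) = 273811 - 6 = 273805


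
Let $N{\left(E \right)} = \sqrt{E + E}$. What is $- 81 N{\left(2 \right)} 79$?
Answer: $-12798$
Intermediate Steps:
$N{\left(E \right)} = \sqrt{2} \sqrt{E}$ ($N{\left(E \right)} = \sqrt{2 E} = \sqrt{2} \sqrt{E}$)
$- 81 N{\left(2 \right)} 79 = - 81 \sqrt{2} \sqrt{2} \cdot 79 = \left(-81\right) 2 \cdot 79 = \left(-162\right) 79 = -12798$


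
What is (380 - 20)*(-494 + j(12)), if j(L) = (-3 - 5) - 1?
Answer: -181080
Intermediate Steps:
j(L) = -9 (j(L) = -8 - 1 = -9)
(380 - 20)*(-494 + j(12)) = (380 - 20)*(-494 - 9) = 360*(-503) = -181080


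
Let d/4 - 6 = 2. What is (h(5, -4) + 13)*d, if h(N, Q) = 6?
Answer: 608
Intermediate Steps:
d = 32 (d = 24 + 4*2 = 24 + 8 = 32)
(h(5, -4) + 13)*d = (6 + 13)*32 = 19*32 = 608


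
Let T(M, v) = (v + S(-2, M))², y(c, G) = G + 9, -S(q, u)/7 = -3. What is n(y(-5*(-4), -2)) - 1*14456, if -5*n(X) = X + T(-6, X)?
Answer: -73071/5 ≈ -14614.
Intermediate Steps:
S(q, u) = 21 (S(q, u) = -7*(-3) = 21)
y(c, G) = 9 + G
T(M, v) = (21 + v)² (T(M, v) = (v + 21)² = (21 + v)²)
n(X) = -X/5 - (21 + X)²/5 (n(X) = -(X + (21 + X)²)/5 = -X/5 - (21 + X)²/5)
n(y(-5*(-4), -2)) - 1*14456 = (-(9 - 2)/5 - (21 + (9 - 2))²/5) - 1*14456 = (-⅕*7 - (21 + 7)²/5) - 14456 = (-7/5 - ⅕*28²) - 14456 = (-7/5 - ⅕*784) - 14456 = (-7/5 - 784/5) - 14456 = -791/5 - 14456 = -73071/5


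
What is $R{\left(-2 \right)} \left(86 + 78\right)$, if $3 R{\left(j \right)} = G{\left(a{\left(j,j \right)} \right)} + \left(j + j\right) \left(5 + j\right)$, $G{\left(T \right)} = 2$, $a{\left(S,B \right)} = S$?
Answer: $- \frac{1640}{3} \approx -546.67$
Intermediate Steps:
$R{\left(j \right)} = \frac{2}{3} + \frac{2 j \left(5 + j\right)}{3}$ ($R{\left(j \right)} = \frac{2 + \left(j + j\right) \left(5 + j\right)}{3} = \frac{2 + 2 j \left(5 + j\right)}{3} = \frac{2}{3} + \frac{2 j \left(5 + j\right)}{3}$)
$R{\left(-2 \right)} \left(86 + 78\right) = \left(\frac{2}{3} + \frac{2 \left(-2\right)^{2}}{3} + \frac{10}{3} \left(-2\right)\right) \left(86 + 78\right) = \left(\frac{2}{3} + \frac{2}{3} \cdot 4 - \frac{20}{3}\right) 164 = \left(\frac{2}{3} + \frac{8}{3} - \frac{20}{3}\right) 164 = \left(- \frac{10}{3}\right) 164 = - \frac{1640}{3}$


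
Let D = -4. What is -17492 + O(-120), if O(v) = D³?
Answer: -17556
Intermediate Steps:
O(v) = -64 (O(v) = (-4)³ = -64)
-17492 + O(-120) = -17492 - 64 = -17556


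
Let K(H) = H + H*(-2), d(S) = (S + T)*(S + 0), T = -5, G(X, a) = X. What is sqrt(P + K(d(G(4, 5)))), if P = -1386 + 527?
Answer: 3*I*sqrt(95) ≈ 29.24*I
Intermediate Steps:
d(S) = S*(-5 + S) (d(S) = (S - 5)*(S + 0) = (-5 + S)*S = S*(-5 + S))
K(H) = -H (K(H) = H - 2*H = -H)
P = -859
sqrt(P + K(d(G(4, 5)))) = sqrt(-859 - 4*(-5 + 4)) = sqrt(-859 - 4*(-1)) = sqrt(-859 - 1*(-4)) = sqrt(-859 + 4) = sqrt(-855) = 3*I*sqrt(95)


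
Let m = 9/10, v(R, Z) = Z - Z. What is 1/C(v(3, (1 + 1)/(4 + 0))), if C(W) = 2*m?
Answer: 5/9 ≈ 0.55556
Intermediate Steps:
v(R, Z) = 0
m = 9/10 (m = 9*(⅒) = 9/10 ≈ 0.90000)
C(W) = 9/5 (C(W) = 2*(9/10) = 9/5)
1/C(v(3, (1 + 1)/(4 + 0))) = 1/(9/5) = 5/9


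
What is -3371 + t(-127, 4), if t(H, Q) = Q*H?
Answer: -3879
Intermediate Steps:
t(H, Q) = H*Q
-3371 + t(-127, 4) = -3371 - 127*4 = -3371 - 508 = -3879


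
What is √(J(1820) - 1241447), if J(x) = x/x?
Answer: I*√1241446 ≈ 1114.2*I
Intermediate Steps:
J(x) = 1
√(J(1820) - 1241447) = √(1 - 1241447) = √(-1241446) = I*√1241446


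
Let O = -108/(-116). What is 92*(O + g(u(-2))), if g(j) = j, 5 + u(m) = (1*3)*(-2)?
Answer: -26864/29 ≈ -926.34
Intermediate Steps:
u(m) = -11 (u(m) = -5 + (1*3)*(-2) = -5 + 3*(-2) = -5 - 6 = -11)
O = 27/29 (O = -108*(-1/116) = 27/29 ≈ 0.93103)
92*(O + g(u(-2))) = 92*(27/29 - 11) = 92*(-292/29) = -26864/29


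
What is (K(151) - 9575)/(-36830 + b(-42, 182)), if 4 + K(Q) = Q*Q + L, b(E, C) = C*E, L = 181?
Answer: -13403/44474 ≈ -0.30137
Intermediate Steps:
K(Q) = 177 + Q² (K(Q) = -4 + (Q*Q + 181) = -4 + (Q² + 181) = -4 + (181 + Q²) = 177 + Q²)
(K(151) - 9575)/(-36830 + b(-42, 182)) = ((177 + 151²) - 9575)/(-36830 + 182*(-42)) = ((177 + 22801) - 9575)/(-36830 - 7644) = (22978 - 9575)/(-44474) = 13403*(-1/44474) = -13403/44474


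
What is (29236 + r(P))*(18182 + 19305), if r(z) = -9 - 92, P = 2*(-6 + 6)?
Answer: 1092183745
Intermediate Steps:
P = 0 (P = 2*0 = 0)
r(z) = -101
(29236 + r(P))*(18182 + 19305) = (29236 - 101)*(18182 + 19305) = 29135*37487 = 1092183745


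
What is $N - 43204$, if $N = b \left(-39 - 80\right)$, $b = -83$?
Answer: $-33327$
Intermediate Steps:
$N = 9877$ ($N = - 83 \left(-39 - 80\right) = \left(-83\right) \left(-119\right) = 9877$)
$N - 43204 = 9877 - 43204 = -33327$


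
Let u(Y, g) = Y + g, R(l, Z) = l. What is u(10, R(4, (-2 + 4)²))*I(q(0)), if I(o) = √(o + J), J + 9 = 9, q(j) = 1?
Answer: 14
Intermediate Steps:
J = 0 (J = -9 + 9 = 0)
I(o) = √o (I(o) = √(o + 0) = √o)
u(10, R(4, (-2 + 4)²))*I(q(0)) = (10 + 4)*√1 = 14*1 = 14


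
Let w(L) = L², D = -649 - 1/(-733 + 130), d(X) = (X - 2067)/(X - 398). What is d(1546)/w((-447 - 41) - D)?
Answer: -189440289/10819802103152 ≈ -1.7509e-5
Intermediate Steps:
d(X) = (-2067 + X)/(-398 + X)
D = -391346/603 (D = -649 - 1/(-603) = -649 - 1*(-1/603) = -649 + 1/603 = -391346/603 ≈ -649.00)
d(1546)/w((-447 - 41) - D) = ((-2067 + 1546)/(-398 + 1546))/(((-447 - 41) - 1*(-391346/603))²) = (-521/1148)/((-488 + 391346/603)²) = ((1/1148)*(-521))/((97082/603)²) = -521/(1148*9424914724/363609) = -521/1148*363609/9424914724 = -189440289/10819802103152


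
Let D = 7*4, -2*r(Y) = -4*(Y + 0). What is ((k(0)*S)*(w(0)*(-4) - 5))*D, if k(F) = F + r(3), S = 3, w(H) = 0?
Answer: -2520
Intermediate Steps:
r(Y) = 2*Y (r(Y) = -(-2)*(Y + 0) = -(-2)*Y = 2*Y)
k(F) = 6 + F (k(F) = F + 2*3 = F + 6 = 6 + F)
D = 28
((k(0)*S)*(w(0)*(-4) - 5))*D = (((6 + 0)*3)*(0*(-4) - 5))*28 = ((6*3)*(0 - 5))*28 = (18*(-5))*28 = -90*28 = -2520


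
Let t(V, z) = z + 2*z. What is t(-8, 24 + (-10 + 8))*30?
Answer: 1980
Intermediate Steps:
t(V, z) = 3*z
t(-8, 24 + (-10 + 8))*30 = (3*(24 + (-10 + 8)))*30 = (3*(24 - 2))*30 = (3*22)*30 = 66*30 = 1980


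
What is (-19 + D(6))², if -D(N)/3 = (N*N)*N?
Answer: 444889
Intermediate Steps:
D(N) = -3*N³ (D(N) = -3*N*N*N = -3*N²*N = -3*N³)
(-19 + D(6))² = (-19 - 3*6³)² = (-19 - 3*216)² = (-19 - 648)² = (-667)² = 444889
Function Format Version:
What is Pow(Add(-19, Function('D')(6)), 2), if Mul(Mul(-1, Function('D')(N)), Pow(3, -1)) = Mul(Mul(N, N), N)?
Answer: 444889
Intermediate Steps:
Function('D')(N) = Mul(-3, Pow(N, 3)) (Function('D')(N) = Mul(-3, Mul(Mul(N, N), N)) = Mul(-3, Mul(Pow(N, 2), N)) = Mul(-3, Pow(N, 3)))
Pow(Add(-19, Function('D')(6)), 2) = Pow(Add(-19, Mul(-3, Pow(6, 3))), 2) = Pow(Add(-19, Mul(-3, 216)), 2) = Pow(Add(-19, -648), 2) = Pow(-667, 2) = 444889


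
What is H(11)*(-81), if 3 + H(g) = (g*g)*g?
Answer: -107568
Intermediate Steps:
H(g) = -3 + g³ (H(g) = -3 + (g*g)*g = -3 + g²*g = -3 + g³)
H(11)*(-81) = (-3 + 11³)*(-81) = (-3 + 1331)*(-81) = 1328*(-81) = -107568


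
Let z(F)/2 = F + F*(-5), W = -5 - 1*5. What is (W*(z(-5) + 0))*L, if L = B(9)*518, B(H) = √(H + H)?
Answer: -621600*√2 ≈ -8.7908e+5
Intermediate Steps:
B(H) = √2*√H (B(H) = √(2*H) = √2*√H)
W = -10 (W = -5 - 5 = -10)
z(F) = -8*F (z(F) = 2*(F + F*(-5)) = 2*(F - 5*F) = 2*(-4*F) = -8*F)
L = 1554*√2 (L = (√2*√9)*518 = (√2*3)*518 = (3*√2)*518 = 1554*√2 ≈ 2197.7)
(W*(z(-5) + 0))*L = (-10*(-8*(-5) + 0))*(1554*√2) = (-10*(40 + 0))*(1554*√2) = (-10*40)*(1554*√2) = -621600*√2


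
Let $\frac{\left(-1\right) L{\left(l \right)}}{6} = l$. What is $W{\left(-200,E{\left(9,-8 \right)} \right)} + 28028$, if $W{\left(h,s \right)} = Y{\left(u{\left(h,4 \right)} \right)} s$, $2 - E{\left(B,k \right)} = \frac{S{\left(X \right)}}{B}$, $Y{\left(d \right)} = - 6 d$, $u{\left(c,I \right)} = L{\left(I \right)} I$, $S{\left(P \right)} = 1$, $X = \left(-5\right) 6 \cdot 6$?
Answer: $29116$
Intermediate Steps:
$L{\left(l \right)} = - 6 l$
$X = -180$ ($X = \left(-30\right) 6 = -180$)
$u{\left(c,I \right)} = - 6 I^{2}$ ($u{\left(c,I \right)} = - 6 I I = - 6 I^{2}$)
$E{\left(B,k \right)} = 2 - \frac{1}{B}$ ($E{\left(B,k \right)} = 2 - 1 \frac{1}{B} = 2 - \frac{1}{B}$)
$W{\left(h,s \right)} = 576 s$ ($W{\left(h,s \right)} = - 6 \left(- 6 \cdot 4^{2}\right) s = - 6 \left(\left(-6\right) 16\right) s = \left(-6\right) \left(-96\right) s = 576 s$)
$W{\left(-200,E{\left(9,-8 \right)} \right)} + 28028 = 576 \left(2 - \frac{1}{9}\right) + 28028 = 576 \cdot \frac{17}{9} + 28028 = 1088 + 28028 = 29116$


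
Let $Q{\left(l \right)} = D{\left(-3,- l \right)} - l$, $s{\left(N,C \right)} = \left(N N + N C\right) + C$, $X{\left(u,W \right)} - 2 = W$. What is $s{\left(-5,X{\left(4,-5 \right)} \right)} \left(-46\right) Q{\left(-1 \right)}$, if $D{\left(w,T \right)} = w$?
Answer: $3404$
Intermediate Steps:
$X{\left(u,W \right)} = 2 + W$
$s{\left(N,C \right)} = C + N^{2} + C N$ ($s{\left(N,C \right)} = \left(N^{2} + C N\right) + C = C + N^{2} + C N$)
$Q{\left(l \right)} = -3 - l$
$s{\left(-5,X{\left(4,-5 \right)} \right)} \left(-46\right) Q{\left(-1 \right)} = \left(\left(2 - 5\right) + \left(-5\right)^{2} + \left(2 - 5\right) \left(-5\right)\right) \left(-46\right) \left(-3 - -1\right) = \left(-3 + 25 - -15\right) \left(-46\right) \left(-3 + 1\right) = \left(-3 + 25 + 15\right) \left(-46\right) \left(-2\right) = 37 \left(-46\right) \left(-2\right) = \left(-1702\right) \left(-2\right) = 3404$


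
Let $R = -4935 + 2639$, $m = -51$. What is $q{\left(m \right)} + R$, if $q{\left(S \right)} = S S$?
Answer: $305$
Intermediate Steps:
$q{\left(S \right)} = S^{2}$
$R = -2296$
$q{\left(m \right)} + R = \left(-51\right)^{2} - 2296 = 2601 - 2296 = 305$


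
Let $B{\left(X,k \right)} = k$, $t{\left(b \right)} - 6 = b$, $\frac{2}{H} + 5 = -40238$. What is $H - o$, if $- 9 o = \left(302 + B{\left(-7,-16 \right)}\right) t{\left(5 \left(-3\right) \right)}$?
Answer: $- \frac{11509500}{40243} \approx -286.0$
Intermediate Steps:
$H = - \frac{2}{40243}$ ($H = \frac{2}{-5 - 40238} = \frac{2}{-40243} = 2 \left(- \frac{1}{40243}\right) = - \frac{2}{40243} \approx -4.9698 \cdot 10^{-5}$)
$t{\left(b \right)} = 6 + b$
$o = 286$ ($o = - \frac{\left(302 - 16\right) \left(6 + 5 \left(-3\right)\right)}{9} = - \frac{286 \left(6 - 15\right)}{9} = - \frac{286 \left(-9\right)}{9} = \left(- \frac{1}{9}\right) \left(-2574\right) = 286$)
$H - o = - \frac{2}{40243} - 286 = - \frac{11509500}{40243}$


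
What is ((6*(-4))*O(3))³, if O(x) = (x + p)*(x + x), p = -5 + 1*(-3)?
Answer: 373248000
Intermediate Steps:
p = -8 (p = -5 - 3 = -8)
O(x) = 2*x*(-8 + x) (O(x) = (x - 8)*(x + x) = (-8 + x)*(2*x) = 2*x*(-8 + x))
((6*(-4))*O(3))³ = ((6*(-4))*(2*3*(-8 + 3)))³ = (-48*3*(-5))³ = (-24*(-30))³ = 720³ = 373248000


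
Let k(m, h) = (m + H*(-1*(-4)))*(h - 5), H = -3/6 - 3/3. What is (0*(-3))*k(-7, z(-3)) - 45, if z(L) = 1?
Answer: -45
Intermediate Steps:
H = -3/2 (H = -3*1/6 - 3*1/3 = -1/2 - 1 = -3/2 ≈ -1.5000)
k(m, h) = (-6 + m)*(-5 + h) (k(m, h) = (m - (-3)*(-4)/2)*(h - 5) = (m - 3/2*4)*(-5 + h) = (m - 6)*(-5 + h) = (-6 + m)*(-5 + h))
(0*(-3))*k(-7, z(-3)) - 45 = (0*(-3))*(30 - 6*1 - 5*(-7) + 1*(-7)) - 45 = 0*(30 - 6 + 35 - 7) - 45 = 0*52 - 45 = 0 - 45 = -45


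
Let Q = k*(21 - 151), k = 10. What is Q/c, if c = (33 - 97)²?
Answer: -325/1024 ≈ -0.31738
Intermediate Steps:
Q = -1300 (Q = 10*(21 - 151) = 10*(-130) = -1300)
c = 4096 (c = (-64)² = 4096)
Q/c = -1300/4096 = -1300*1/4096 = -325/1024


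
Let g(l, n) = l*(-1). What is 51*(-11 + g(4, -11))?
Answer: -765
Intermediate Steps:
g(l, n) = -l
51*(-11 + g(4, -11)) = 51*(-11 - 1*4) = 51*(-11 - 4) = 51*(-15) = -765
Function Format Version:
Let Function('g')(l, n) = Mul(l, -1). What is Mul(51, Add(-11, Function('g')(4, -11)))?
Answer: -765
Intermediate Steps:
Function('g')(l, n) = Mul(-1, l)
Mul(51, Add(-11, Function('g')(4, -11))) = Mul(51, Add(-11, Mul(-1, 4))) = Mul(51, Add(-11, -4)) = Mul(51, -15) = -765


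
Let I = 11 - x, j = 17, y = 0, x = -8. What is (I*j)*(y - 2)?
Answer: -646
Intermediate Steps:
I = 19 (I = 11 - 1*(-8) = 11 + 8 = 19)
(I*j)*(y - 2) = (19*17)*(0 - 2) = 323*(-2) = -646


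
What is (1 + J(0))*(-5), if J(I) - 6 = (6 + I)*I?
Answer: -35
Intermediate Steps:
J(I) = 6 + I*(6 + I) (J(I) = 6 + (6 + I)*I = 6 + I*(6 + I))
(1 + J(0))*(-5) = (1 + (6 + 0² + 6*0))*(-5) = (1 + (6 + 0 + 0))*(-5) = (1 + 6)*(-5) = 7*(-5) = -35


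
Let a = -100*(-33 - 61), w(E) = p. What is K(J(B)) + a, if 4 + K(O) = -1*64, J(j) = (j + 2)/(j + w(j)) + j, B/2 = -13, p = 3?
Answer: 9332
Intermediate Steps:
w(E) = 3
B = -26 (B = 2*(-13) = -26)
J(j) = j + (2 + j)/(3 + j) (J(j) = (j + 2)/(j + 3) + j = (2 + j)/(3 + j) + j = j + (2 + j)/(3 + j))
a = 9400 (a = -100*(-94) = 9400)
K(O) = -68 (K(O) = -4 - 1*64 = -4 - 64 = -68)
K(J(B)) + a = -68 + 9400 = 9332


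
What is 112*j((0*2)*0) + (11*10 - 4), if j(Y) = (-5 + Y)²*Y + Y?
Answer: 106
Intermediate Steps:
j(Y) = Y + Y*(-5 + Y)² (j(Y) = Y*(-5 + Y)² + Y = Y + Y*(-5 + Y)²)
112*j((0*2)*0) + (11*10 - 4) = 112*(((0*2)*0)*(1 + (-5 + (0*2)*0)²)) + (11*10 - 4) = 112*((0*0)*(1 + (-5 + 0*0)²)) + (110 - 4) = 112*(0*(1 + (-5 + 0)²)) + 106 = 112*(0*(1 + (-5)²)) + 106 = 112*(0*(1 + 25)) + 106 = 112*(0*26) + 106 = 112*0 + 106 = 0 + 106 = 106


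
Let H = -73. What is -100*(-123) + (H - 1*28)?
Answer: 12199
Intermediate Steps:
-100*(-123) + (H - 1*28) = -100*(-123) + (-73 - 1*28) = 12300 + (-73 - 28) = 12300 - 101 = 12199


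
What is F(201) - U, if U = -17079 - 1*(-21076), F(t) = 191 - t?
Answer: -4007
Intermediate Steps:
U = 3997 (U = -17079 + 21076 = 3997)
F(201) - U = (191 - 1*201) - 1*3997 = (191 - 201) - 3997 = -10 - 3997 = -4007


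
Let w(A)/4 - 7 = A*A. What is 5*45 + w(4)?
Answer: 317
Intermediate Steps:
w(A) = 28 + 4*A**2 (w(A) = 28 + 4*(A*A) = 28 + 4*A**2)
5*45 + w(4) = 5*45 + (28 + 4*4**2) = 225 + (28 + 4*16) = 225 + (28 + 64) = 225 + 92 = 317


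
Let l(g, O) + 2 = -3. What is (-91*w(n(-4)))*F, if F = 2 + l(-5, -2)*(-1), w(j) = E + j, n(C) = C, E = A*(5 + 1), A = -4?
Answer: 17836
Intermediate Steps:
l(g, O) = -5 (l(g, O) = -2 - 3 = -5)
E = -24 (E = -4*(5 + 1) = -4*6 = -24)
w(j) = -24 + j
F = 7 (F = 2 - 5*(-1) = 2 + 5 = 7)
(-91*w(n(-4)))*F = -91*(-24 - 4)*7 = -91*(-28)*7 = 2548*7 = 17836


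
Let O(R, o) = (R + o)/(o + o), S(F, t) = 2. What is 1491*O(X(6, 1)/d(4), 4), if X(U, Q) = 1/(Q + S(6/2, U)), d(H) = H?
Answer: 24353/32 ≈ 761.03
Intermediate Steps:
X(U, Q) = 1/(2 + Q) (X(U, Q) = 1/(Q + 2) = 1/(2 + Q))
O(R, o) = (R + o)/(2*o) (O(R, o) = (R + o)/((2*o)) = (R + o)*(1/(2*o)) = (R + o)/(2*o))
1491*O(X(6, 1)/d(4), 4) = 1491*((1/2)*(1/((2 + 1)*4) + 4)/4) = 1491*((1/2)*(1/4)*((1/4)/3 + 4)) = 1491*((1/2)*(1/4)*((1/3)*(1/4) + 4)) = 1491*((1/2)*(1/4)*(1/12 + 4)) = 1491*((1/2)*(1/4)*(49/12)) = 1491*(49/96) = 24353/32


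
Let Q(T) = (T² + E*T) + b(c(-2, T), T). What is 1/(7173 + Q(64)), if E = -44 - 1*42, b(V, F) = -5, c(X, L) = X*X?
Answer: 1/5760 ≈ 0.00017361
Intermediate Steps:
c(X, L) = X²
E = -86 (E = -44 - 42 = -86)
Q(T) = -5 + T² - 86*T (Q(T) = (T² - 86*T) - 5 = -5 + T² - 86*T)
1/(7173 + Q(64)) = 1/(7173 + (-5 + 64² - 86*64)) = 1/(7173 + (-5 + 4096 - 5504)) = 1/(7173 - 1413) = 1/5760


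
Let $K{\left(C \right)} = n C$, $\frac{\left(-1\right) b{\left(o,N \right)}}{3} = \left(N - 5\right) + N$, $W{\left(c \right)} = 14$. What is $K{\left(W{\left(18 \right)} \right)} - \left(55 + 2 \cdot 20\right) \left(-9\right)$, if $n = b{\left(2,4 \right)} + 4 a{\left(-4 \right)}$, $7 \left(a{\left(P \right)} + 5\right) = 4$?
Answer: $481$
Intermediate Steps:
$a{\left(P \right)} = - \frac{31}{7}$ ($a{\left(P \right)} = -5 + \frac{1}{7} \cdot 4 = -5 + \frac{4}{7} = - \frac{31}{7}$)
$b{\left(o,N \right)} = 15 - 6 N$ ($b{\left(o,N \right)} = - 3 \left(\left(N - 5\right) + N\right) = - 3 \left(\left(-5 + N\right) + N\right) = - 3 \left(-5 + 2 N\right) = 15 - 6 N$)
$n = - \frac{187}{7}$ ($n = \left(15 - 24\right) + 4 \left(- \frac{31}{7}\right) = \left(15 - 24\right) - \frac{124}{7} = -9 - \frac{124}{7} = - \frac{187}{7} \approx -26.714$)
$K{\left(C \right)} = - \frac{187 C}{7}$
$K{\left(W{\left(18 \right)} \right)} - \left(55 + 2 \cdot 20\right) \left(-9\right) = \left(- \frac{187}{7}\right) 14 - \left(55 + 2 \cdot 20\right) \left(-9\right) = -374 - \left(55 + 40\right) \left(-9\right) = -374 - 95 \left(-9\right) = -374 - -855 = -374 + 855 = 481$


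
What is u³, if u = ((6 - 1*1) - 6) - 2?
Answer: -27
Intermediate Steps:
u = -3 (u = ((6 - 1) - 6) - 2 = (5 - 6) - 2 = -1 - 2 = -3)
u³ = (-3)³ = -27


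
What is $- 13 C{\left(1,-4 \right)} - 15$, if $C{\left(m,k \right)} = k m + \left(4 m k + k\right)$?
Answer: $297$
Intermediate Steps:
$C{\left(m,k \right)} = k + 5 k m$ ($C{\left(m,k \right)} = k m + \left(4 k m + k\right) = k m + \left(k + 4 k m\right) = k + 5 k m$)
$- 13 C{\left(1,-4 \right)} - 15 = - 13 \left(- 4 \left(1 + 5 \cdot 1\right)\right) - 15 = - 13 \left(- 4 \left(1 + 5\right)\right) - 15 = - 13 \left(\left(-4\right) 6\right) - 15 = \left(-13\right) \left(-24\right) - 15 = 312 - 15 = 297$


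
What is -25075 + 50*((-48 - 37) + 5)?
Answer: -29075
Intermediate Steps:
-25075 + 50*((-48 - 37) + 5) = -25075 + 50*(-85 + 5) = -25075 + 50*(-80) = -25075 - 4000 = -29075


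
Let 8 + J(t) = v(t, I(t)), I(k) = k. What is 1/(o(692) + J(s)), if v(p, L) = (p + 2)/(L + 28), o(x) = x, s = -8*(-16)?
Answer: 6/4109 ≈ 0.0014602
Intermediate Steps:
s = 128
v(p, L) = (2 + p)/(28 + L)
J(t) = -8 + (2 + t)/(28 + t)
1/(o(692) + J(s)) = 1/(692 + (-222 - 7*128)/(28 + 128)) = 1/(692 + (-222 - 896)/156) = 1/(692 + (1/156)*(-1118)) = 1/(692 - 43/6) = 1/(4109/6) = 6/4109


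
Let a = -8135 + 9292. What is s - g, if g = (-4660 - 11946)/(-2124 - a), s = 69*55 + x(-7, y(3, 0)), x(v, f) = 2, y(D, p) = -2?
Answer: 12441351/3281 ≈ 3791.9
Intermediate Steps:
a = 1157
s = 3797 (s = 69*55 + 2 = 3795 + 2 = 3797)
g = 16606/3281 (g = (-4660 - 11946)/(-2124 - 1*1157) = -16606/(-2124 - 1157) = -16606/(-3281) = -16606*(-1/3281) = 16606/3281 ≈ 5.0613)
s - g = 3797 - 1*16606/3281 = 3797 - 16606/3281 = 12441351/3281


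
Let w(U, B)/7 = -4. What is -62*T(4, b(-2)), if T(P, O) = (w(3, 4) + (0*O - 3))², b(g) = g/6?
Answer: -59582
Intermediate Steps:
w(U, B) = -28 (w(U, B) = 7*(-4) = -28)
b(g) = g/6 (b(g) = g*(⅙) = g/6)
T(P, O) = 961 (T(P, O) = (-28 + (0*O - 3))² = (-28 + (0 - 3))² = (-28 - 3)² = (-31)² = 961)
-62*T(4, b(-2)) = -62*961 = -59582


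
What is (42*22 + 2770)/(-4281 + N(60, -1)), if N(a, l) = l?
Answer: -1847/2141 ≈ -0.86268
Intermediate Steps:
(42*22 + 2770)/(-4281 + N(60, -1)) = (42*22 + 2770)/(-4281 - 1) = (924 + 2770)/(-4282) = 3694*(-1/4282) = -1847/2141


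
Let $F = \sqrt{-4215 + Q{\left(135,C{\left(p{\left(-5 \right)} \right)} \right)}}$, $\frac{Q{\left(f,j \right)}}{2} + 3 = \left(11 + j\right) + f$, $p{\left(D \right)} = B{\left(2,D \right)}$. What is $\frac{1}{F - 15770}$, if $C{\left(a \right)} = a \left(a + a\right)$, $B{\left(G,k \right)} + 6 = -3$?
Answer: $- \frac{3154}{49739301} - \frac{i \sqrt{3605}}{248696505} \approx -6.3411 \cdot 10^{-5} - 2.4143 \cdot 10^{-7} i$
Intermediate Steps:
$B{\left(G,k \right)} = -9$ ($B{\left(G,k \right)} = -6 - 3 = -9$)
$p{\left(D \right)} = -9$
$C{\left(a \right)} = 2 a^{2}$ ($C{\left(a \right)} = a 2 a = 2 a^{2}$)
$Q{\left(f,j \right)} = 16 + 2 f + 2 j$ ($Q{\left(f,j \right)} = -6 + 2 \left(\left(11 + j\right) + f\right) = -6 + 2 \left(11 + f + j\right) = -6 + \left(22 + 2 f + 2 j\right) = 16 + 2 f + 2 j$)
$F = i \sqrt{3605}$ ($F = \sqrt{-4215 + \left(16 + 2 \cdot 135 + 2 \cdot 2 \left(-9\right)^{2}\right)} = \sqrt{-4215 + \left(16 + 270 + 2 \cdot 2 \cdot 81\right)} = \sqrt{-4215 + \left(16 + 270 + 2 \cdot 162\right)} = \sqrt{-4215 + \left(16 + 270 + 324\right)} = \sqrt{-4215 + 610} = \sqrt{-3605} = i \sqrt{3605} \approx 60.042 i$)
$\frac{1}{F - 15770} = \frac{1}{i \sqrt{3605} - 15770} = \frac{1}{-15770 + i \sqrt{3605}}$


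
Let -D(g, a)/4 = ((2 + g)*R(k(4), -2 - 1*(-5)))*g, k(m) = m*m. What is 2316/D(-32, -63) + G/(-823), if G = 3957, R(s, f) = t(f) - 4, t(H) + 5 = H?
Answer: -7438601/1580160 ≈ -4.7075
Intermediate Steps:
k(m) = m²
t(H) = -5 + H
R(s, f) = -9 + f (R(s, f) = (-5 + f) - 4 = -9 + f)
D(g, a) = -4*g*(-12 - 6*g) (D(g, a) = -4*(2 + g)*(-9 + (-2 - 1*(-5)))*g = -4*(2 + g)*(-9 + (-2 + 5))*g = -4*(2 + g)*(-9 + 3)*g = -4*(2 + g)*(-6)*g = -4*(-12 - 6*g)*g = -4*g*(-12 - 6*g))
2316/D(-32, -63) + G/(-823) = 2316/((24*(-32)*(2 - 32))) + 3957/(-823) = 2316/((24*(-32)*(-30))) + 3957*(-1/823) = 2316/23040 - 3957/823 = 2316*(1/23040) - 3957/823 = 193/1920 - 3957/823 = -7438601/1580160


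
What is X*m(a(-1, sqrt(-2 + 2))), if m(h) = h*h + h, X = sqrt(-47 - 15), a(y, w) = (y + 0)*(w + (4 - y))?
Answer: 20*I*sqrt(62) ≈ 157.48*I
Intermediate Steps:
a(y, w) = y*(4 + w - y)
X = I*sqrt(62) (X = sqrt(-62) = I*sqrt(62) ≈ 7.874*I)
m(h) = h + h**2 (m(h) = h**2 + h = h + h**2)
X*m(a(-1, sqrt(-2 + 2))) = (I*sqrt(62))*((-(4 + sqrt(-2 + 2) - 1*(-1)))*(1 - (4 + sqrt(-2 + 2) - 1*(-1)))) = (I*sqrt(62))*((-(4 + sqrt(0) + 1))*(1 - (4 + sqrt(0) + 1))) = (I*sqrt(62))*((-(4 + 0 + 1))*(1 - (4 + 0 + 1))) = (I*sqrt(62))*((-1*5)*(1 - 1*5)) = (I*sqrt(62))*(-5*(1 - 5)) = (I*sqrt(62))*(-5*(-4)) = (I*sqrt(62))*20 = 20*I*sqrt(62)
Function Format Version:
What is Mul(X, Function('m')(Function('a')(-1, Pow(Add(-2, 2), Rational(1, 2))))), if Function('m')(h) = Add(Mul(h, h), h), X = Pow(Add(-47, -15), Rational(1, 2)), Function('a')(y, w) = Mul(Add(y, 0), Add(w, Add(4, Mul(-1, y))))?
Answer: Mul(20, I, Pow(62, Rational(1, 2))) ≈ Mul(157.48, I)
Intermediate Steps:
Function('a')(y, w) = Mul(y, Add(4, w, Mul(-1, y)))
X = Mul(I, Pow(62, Rational(1, 2))) (X = Pow(-62, Rational(1, 2)) = Mul(I, Pow(62, Rational(1, 2))) ≈ Mul(7.8740, I))
Function('m')(h) = Add(h, Pow(h, 2)) (Function('m')(h) = Add(Pow(h, 2), h) = Add(h, Pow(h, 2)))
Mul(X, Function('m')(Function('a')(-1, Pow(Add(-2, 2), Rational(1, 2))))) = Mul(Mul(I, Pow(62, Rational(1, 2))), Mul(Mul(-1, Add(4, Pow(Add(-2, 2), Rational(1, 2)), Mul(-1, -1))), Add(1, Mul(-1, Add(4, Pow(Add(-2, 2), Rational(1, 2)), Mul(-1, -1)))))) = Mul(Mul(I, Pow(62, Rational(1, 2))), Mul(Mul(-1, Add(4, Pow(0, Rational(1, 2)), 1)), Add(1, Mul(-1, Add(4, Pow(0, Rational(1, 2)), 1))))) = Mul(Mul(I, Pow(62, Rational(1, 2))), Mul(Mul(-1, Add(4, 0, 1)), Add(1, Mul(-1, Add(4, 0, 1))))) = Mul(Mul(I, Pow(62, Rational(1, 2))), Mul(Mul(-1, 5), Add(1, Mul(-1, 5)))) = Mul(Mul(I, Pow(62, Rational(1, 2))), Mul(-5, Add(1, -5))) = Mul(Mul(I, Pow(62, Rational(1, 2))), Mul(-5, -4)) = Mul(Mul(I, Pow(62, Rational(1, 2))), 20) = Mul(20, I, Pow(62, Rational(1, 2)))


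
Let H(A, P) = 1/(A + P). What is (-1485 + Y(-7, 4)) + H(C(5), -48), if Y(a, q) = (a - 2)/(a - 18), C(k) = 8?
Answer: -296933/200 ≈ -1484.7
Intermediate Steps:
Y(a, q) = (-2 + a)/(-18 + a)
(-1485 + Y(-7, 4)) + H(C(5), -48) = (-1485 + (-2 - 7)/(-18 - 7)) + 1/(8 - 48) = (-1485 - 9/(-25)) + 1/(-40) = (-1485 - 1/25*(-9)) - 1/40 = (-1485 + 9/25) - 1/40 = -37116/25 - 1/40 = -296933/200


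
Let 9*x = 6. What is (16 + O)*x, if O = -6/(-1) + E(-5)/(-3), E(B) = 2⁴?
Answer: 100/9 ≈ 11.111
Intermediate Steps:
x = ⅔ (x = (⅑)*6 = ⅔ ≈ 0.66667)
E(B) = 16
O = ⅔ (O = -6/(-1) + 16/(-3) = -6*(-1) + 16*(-⅓) = 6 - 16/3 = ⅔ ≈ 0.66667)
(16 + O)*x = (16 + ⅔)*(⅔) = (50/3)*(⅔) = 100/9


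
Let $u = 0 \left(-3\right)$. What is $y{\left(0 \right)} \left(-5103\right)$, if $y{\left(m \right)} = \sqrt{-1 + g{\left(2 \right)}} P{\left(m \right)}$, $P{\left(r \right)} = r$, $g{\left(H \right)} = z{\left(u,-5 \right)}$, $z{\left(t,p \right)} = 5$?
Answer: $0$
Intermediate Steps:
$u = 0$
$g{\left(H \right)} = 5$
$y{\left(m \right)} = 2 m$ ($y{\left(m \right)} = \sqrt{-1 + 5} m = \sqrt{4} m = 2 m$)
$y{\left(0 \right)} \left(-5103\right) = 2 \cdot 0 \left(-5103\right) = 0 \left(-5103\right) = 0$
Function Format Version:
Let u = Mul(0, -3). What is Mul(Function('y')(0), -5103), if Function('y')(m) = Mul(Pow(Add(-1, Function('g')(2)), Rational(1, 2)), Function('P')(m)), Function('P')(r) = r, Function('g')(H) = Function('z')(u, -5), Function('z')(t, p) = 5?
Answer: 0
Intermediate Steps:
u = 0
Function('g')(H) = 5
Function('y')(m) = Mul(2, m) (Function('y')(m) = Mul(Pow(Add(-1, 5), Rational(1, 2)), m) = Mul(Pow(4, Rational(1, 2)), m) = Mul(2, m))
Mul(Function('y')(0), -5103) = Mul(Mul(2, 0), -5103) = Mul(0, -5103) = 0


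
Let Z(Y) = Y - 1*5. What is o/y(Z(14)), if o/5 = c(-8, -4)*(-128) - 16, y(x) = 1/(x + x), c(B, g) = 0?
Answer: -1440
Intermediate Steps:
Z(Y) = -5 + Y (Z(Y) = Y - 5 = -5 + Y)
y(x) = 1/(2*x)
o = -80 (o = 5*(0*(-128) - 16) = 5*(0 - 16) = 5*(-16) = -80)
o/y(Z(14)) = -80/(1/(2*(-5 + 14))) = -80/((½)/9) = -80/((½)*(⅑)) = -80/1/18 = -80*18 = -1440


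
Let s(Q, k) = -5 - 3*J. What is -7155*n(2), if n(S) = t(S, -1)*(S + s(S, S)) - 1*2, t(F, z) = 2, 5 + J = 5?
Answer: 57240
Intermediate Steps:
J = 0 (J = -5 + 5 = 0)
s(Q, k) = -5 (s(Q, k) = -5 - 3*0 = -5 + 0 = -5)
n(S) = -12 + 2*S (n(S) = 2*(S - 5) - 1*2 = 2*(-5 + S) - 2 = (-10 + 2*S) - 2 = -12 + 2*S)
-7155*n(2) = -7155*(-12 + 2*2) = -7155*(-12 + 4) = -7155*(-8) = 57240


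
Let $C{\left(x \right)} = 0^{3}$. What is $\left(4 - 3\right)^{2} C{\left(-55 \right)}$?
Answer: $0$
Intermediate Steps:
$C{\left(x \right)} = 0$
$\left(4 - 3\right)^{2} C{\left(-55 \right)} = \left(4 - 3\right)^{2} \cdot 0 = 1^{2} \cdot 0 = 1 \cdot 0 = 0$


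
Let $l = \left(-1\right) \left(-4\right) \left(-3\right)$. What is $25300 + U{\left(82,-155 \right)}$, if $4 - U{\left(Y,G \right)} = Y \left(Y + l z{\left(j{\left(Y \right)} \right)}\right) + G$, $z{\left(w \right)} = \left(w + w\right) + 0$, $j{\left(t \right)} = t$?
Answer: $180111$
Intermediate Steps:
$l = -12$ ($l = 4 \left(-3\right) = -12$)
$z{\left(w \right)} = 2 w$ ($z{\left(w \right)} = 2 w + 0 = 2 w$)
$U{\left(Y,G \right)} = 4 - G + 23 Y^{2}$ ($U{\left(Y,G \right)} = 4 - \left(Y \left(Y - 12 \cdot 2 Y\right) + G\right) = 4 - \left(Y \left(Y - 24 Y\right) + G\right) = 4 - \left(Y \left(- 23 Y\right) + G\right) = 4 - \left(- 23 Y^{2} + G\right) = 4 - \left(G - 23 Y^{2}\right) = 4 - G + 23 Y^{2}$)
$25300 + U{\left(82,-155 \right)} = 25300 + \left(4 - -155 + 23 \cdot 82^{2}\right) = 25300 + \left(4 + 155 + 23 \cdot 6724\right) = 25300 + \left(4 + 155 + 154652\right) = 25300 + 154811 = 180111$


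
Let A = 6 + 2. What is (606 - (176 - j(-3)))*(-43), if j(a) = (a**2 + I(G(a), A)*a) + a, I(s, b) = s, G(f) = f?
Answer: -19135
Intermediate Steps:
A = 8
j(a) = a + 2*a**2 (j(a) = (a**2 + a*a) + a = (a**2 + a**2) + a = 2*a**2 + a = a + 2*a**2)
(606 - (176 - j(-3)))*(-43) = (606 - (176 - (-3)*(1 + 2*(-3))))*(-43) = (606 - (176 - (-3)*(1 - 6)))*(-43) = (606 - (176 - (-3)*(-5)))*(-43) = (606 - (176 - 1*15))*(-43) = (606 - (176 - 15))*(-43) = (606 - 1*161)*(-43) = (606 - 161)*(-43) = 445*(-43) = -19135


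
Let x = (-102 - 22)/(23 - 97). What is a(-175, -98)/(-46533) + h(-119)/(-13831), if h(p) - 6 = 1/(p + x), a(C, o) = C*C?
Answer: -204438515408/310428731527 ≈ -0.65857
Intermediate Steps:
x = 62/37 (x = -124/(-74) = -124*(-1/74) = 62/37 ≈ 1.6757)
a(C, o) = C²
h(p) = 6 + 1/(62/37 + p) (h(p) = 6 + 1/(p + 62/37) = 6 + 1/(62/37 + p))
a(-175, -98)/(-46533) + h(-119)/(-13831) = (-175)²/(-46533) + ((409 + 222*(-119))/(62 + 37*(-119)))/(-13831) = 30625*(-1/46533) + ((409 - 26418)/(62 - 4403))*(-1/13831) = -30625/46533 + (-26009/(-4341))*(-1/13831) = -30625/46533 - 1/4341*(-26009)*(-1/13831) = -30625/46533 + (26009/4341)*(-1/13831) = -30625/46533 - 26009/60040371 = -204438515408/310428731527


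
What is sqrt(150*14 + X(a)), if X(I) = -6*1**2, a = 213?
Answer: sqrt(2094) ≈ 45.760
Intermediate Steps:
X(I) = -6 (X(I) = -6*1 = -6)
sqrt(150*14 + X(a)) = sqrt(150*14 - 6) = sqrt(2100 - 6) = sqrt(2094)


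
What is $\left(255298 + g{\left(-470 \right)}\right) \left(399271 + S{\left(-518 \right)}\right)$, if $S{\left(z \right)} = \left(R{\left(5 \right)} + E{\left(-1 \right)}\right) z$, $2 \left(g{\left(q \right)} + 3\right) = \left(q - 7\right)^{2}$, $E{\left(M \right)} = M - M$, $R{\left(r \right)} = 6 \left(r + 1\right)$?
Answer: $\frac{280945068137}{2} \approx 1.4047 \cdot 10^{11}$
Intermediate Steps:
$R{\left(r \right)} = 6 + 6 r$ ($R{\left(r \right)} = 6 \left(1 + r\right) = 6 + 6 r$)
$E{\left(M \right)} = 0$
$g{\left(q \right)} = -3 + \frac{\left(-7 + q\right)^{2}}{2}$ ($g{\left(q \right)} = -3 + \frac{\left(q - 7\right)^{2}}{2} = -3 + \frac{\left(-7 + q\right)^{2}}{2}$)
$S{\left(z \right)} = 36 z$ ($S{\left(z \right)} = \left(\left(6 + 6 \cdot 5\right) + 0\right) z = \left(\left(6 + 30\right) + 0\right) z = \left(36 + 0\right) z = 36 z$)
$\left(255298 + g{\left(-470 \right)}\right) \left(399271 + S{\left(-518 \right)}\right) = \left(255298 - \left(3 - \frac{\left(-7 - 470\right)^{2}}{2}\right)\right) \left(399271 + 36 \left(-518\right)\right) = \left(255298 - \left(3 - \frac{\left(-477\right)^{2}}{2}\right)\right) \left(399271 - 18648\right) = \left(255298 + \left(-3 + \frac{1}{2} \cdot 227529\right)\right) 380623 = \left(255298 + \left(-3 + \frac{227529}{2}\right)\right) 380623 = \left(255298 + \frac{227523}{2}\right) 380623 = \frac{738119}{2} \cdot 380623 = \frac{280945068137}{2}$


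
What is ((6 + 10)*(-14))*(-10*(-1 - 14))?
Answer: -33600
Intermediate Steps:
((6 + 10)*(-14))*(-10*(-1 - 14)) = (16*(-14))*(-10*(-15)) = -224*150 = -33600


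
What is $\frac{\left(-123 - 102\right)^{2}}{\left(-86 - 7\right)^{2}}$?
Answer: $\frac{5625}{961} \approx 5.8533$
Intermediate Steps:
$\frac{\left(-123 - 102\right)^{2}}{\left(-86 - 7\right)^{2}} = \frac{\left(-225\right)^{2}}{\left(-93\right)^{2}} = \frac{50625}{8649} = 50625 \cdot \frac{1}{8649} = \frac{5625}{961}$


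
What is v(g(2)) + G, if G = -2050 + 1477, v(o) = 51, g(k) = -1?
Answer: -522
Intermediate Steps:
G = -573
v(g(2)) + G = 51 - 573 = -522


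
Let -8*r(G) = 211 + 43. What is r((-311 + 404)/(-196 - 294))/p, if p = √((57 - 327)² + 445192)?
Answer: -127*√129523/1036184 ≈ -0.044110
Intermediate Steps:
r(G) = -127/4 (r(G) = -(211 + 43)/8 = -⅛*254 = -127/4)
p = 2*√129523 (p = √((-270)² + 445192) = √(72900 + 445192) = √518092 = 2*√129523 ≈ 719.79)
r((-311 + 404)/(-196 - 294))/p = -127*√129523/259046/4 = -127*√129523/1036184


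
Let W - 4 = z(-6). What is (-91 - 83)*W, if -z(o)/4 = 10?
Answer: 6264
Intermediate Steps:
z(o) = -40 (z(o) = -4*10 = -40)
W = -36 (W = 4 - 40 = -36)
(-91 - 83)*W = (-91 - 83)*(-36) = -174*(-36) = 6264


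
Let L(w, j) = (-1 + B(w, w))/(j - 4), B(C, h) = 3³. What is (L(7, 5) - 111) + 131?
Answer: 46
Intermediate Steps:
B(C, h) = 27
L(w, j) = 26/(-4 + j) (L(w, j) = (-1 + 27)/(j - 4) = 26/(-4 + j))
(L(7, 5) - 111) + 131 = (26/(-4 + 5) - 111) + 131 = (26/1 - 111) + 131 = (26*1 - 111) + 131 = (26 - 111) + 131 = -85 + 131 = 46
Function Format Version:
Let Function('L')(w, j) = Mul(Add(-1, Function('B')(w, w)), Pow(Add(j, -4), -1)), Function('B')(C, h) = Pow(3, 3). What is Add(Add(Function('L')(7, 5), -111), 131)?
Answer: 46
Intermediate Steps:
Function('B')(C, h) = 27
Function('L')(w, j) = Mul(26, Pow(Add(-4, j), -1)) (Function('L')(w, j) = Mul(Add(-1, 27), Pow(Add(j, -4), -1)) = Mul(26, Pow(Add(-4, j), -1)))
Add(Add(Function('L')(7, 5), -111), 131) = Add(Add(Mul(26, Pow(Add(-4, 5), -1)), -111), 131) = Add(Add(Mul(26, Pow(1, -1)), -111), 131) = Add(Add(Mul(26, 1), -111), 131) = Add(Add(26, -111), 131) = Add(-85, 131) = 46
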